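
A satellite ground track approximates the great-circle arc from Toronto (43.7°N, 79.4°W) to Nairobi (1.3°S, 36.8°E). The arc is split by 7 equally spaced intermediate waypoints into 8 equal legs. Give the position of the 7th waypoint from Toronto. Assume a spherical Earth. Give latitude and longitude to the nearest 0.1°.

≈ (8.6°N, 27.3°E)

From cos δ = sin φ₁ sin φ₂ + cos φ₁ cos φ₂ cos Δλ, the central angle is δ ≈ 1.912 rad (109.6°).
Interpolate at f = 7/8 with slerp weights a = sin((1−f)δ)/sin δ ≈ 0.251, b = sin(fδ)/sin δ ≈ 1.056.
p = a·p₁ + b·p₂ ≈ (0.879, 0.454, 0.150); φ = arcsin(p_z) ≈ 8.61°, λ = atan2(p_y, p_x) ≈ 27.31°.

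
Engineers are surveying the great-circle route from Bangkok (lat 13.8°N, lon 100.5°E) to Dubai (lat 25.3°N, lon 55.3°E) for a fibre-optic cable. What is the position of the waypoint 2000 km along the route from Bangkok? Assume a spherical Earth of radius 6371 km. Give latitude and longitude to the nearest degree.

≈ lat 20°N, lon 83°E

Write both endpoints as unit vectors p₁, p₂ with components (cos φ cos λ, cos φ sin λ, sin φ).
The central angle between the endpoints is δ = arccos(p₁·p₂) ≈ 0.766 rad (43.9°). The total great-circle distance is δ·R ≈ 0.766 × 6371 ≈ 4881 km, so the target fraction is f = 2000/4881 ≈ 0.410.
Interpolate at f ≈ 0.410 with slerp weights a = sin((1−f)δ)/sin δ ≈ 0.630, b = sin(fδ)/sin δ ≈ 0.445.
p = a·p₁ + b·p₂ ≈ (0.118, 0.933, 0.341); φ = arcsin(p_z) ≈ 19.92°, λ = atan2(p_y, p_x) ≈ 82.81°.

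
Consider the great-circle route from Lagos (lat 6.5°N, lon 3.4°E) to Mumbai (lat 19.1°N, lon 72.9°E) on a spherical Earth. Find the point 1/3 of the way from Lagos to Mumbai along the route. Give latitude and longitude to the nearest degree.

Write both endpoints as unit vectors p₁, p₂ with components (cos φ cos λ, cos φ sin λ, sin φ).
The central angle between the endpoints is δ = arccos(p₁·p₂) ≈ 1.196 rad (68.5°).
Interpolate at f = 1/3 with slerp weights a = sin((1−f)δ)/sin δ ≈ 0.769, b = sin(fδ)/sin δ ≈ 0.417.
p = a·p₁ + b·p₂ ≈ (0.879, 0.422, 0.224); φ = arcsin(p_z) ≈ 12.92°, λ = atan2(p_y, p_x) ≈ 25.66°.

≈ lat 13°N, lon 26°E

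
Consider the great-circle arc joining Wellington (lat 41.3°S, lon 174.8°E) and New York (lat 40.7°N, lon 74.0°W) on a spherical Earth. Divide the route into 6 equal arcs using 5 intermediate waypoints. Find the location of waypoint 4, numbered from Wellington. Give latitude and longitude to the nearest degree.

The haversine formula gives a central angle δ ≈ 2.261 rad (129.5°) between the endpoints.
Interpolate at f = 4/6 with slerp weights a = sin((1−f)δ)/sin δ ≈ 0.887, b = sin(fδ)/sin δ ≈ 1.294.
p = a·p₁ + b·p₂ ≈ (-0.393, -0.882, 0.258); φ = arcsin(p_z) ≈ 14.96°, λ = atan2(p_y, p_x) ≈ -114.02°.

≈ lat 15°N, lon 114°W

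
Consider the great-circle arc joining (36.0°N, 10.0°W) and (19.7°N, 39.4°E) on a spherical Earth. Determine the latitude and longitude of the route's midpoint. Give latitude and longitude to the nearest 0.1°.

The haversine formula gives a central angle δ ≈ 0.804 rad (46.1°) between the endpoints.
Interpolate at f = 1/2 with slerp weights a = sin((1−f)δ)/sin δ ≈ 0.543, b = sin(fδ)/sin δ ≈ 0.543.
p = a·p₁ + b·p₂ ≈ (0.828, 0.248, 0.503); φ = arcsin(p_z) ≈ 30.17°, λ = atan2(p_y, p_x) ≈ 16.69°.

≈ (30.2°N, 16.7°E)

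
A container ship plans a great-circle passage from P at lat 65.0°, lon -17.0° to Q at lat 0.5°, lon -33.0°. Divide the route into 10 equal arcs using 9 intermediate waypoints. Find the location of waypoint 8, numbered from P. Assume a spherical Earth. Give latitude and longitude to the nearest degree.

≈ lat 13°, lon -31°

Write both endpoints as unit vectors p₁, p₂ with components (cos φ cos λ, cos φ sin λ, sin φ).
The central angle between the endpoints is δ = arccos(p₁·p₂) ≈ 1.144 rad (65.5°).
Interpolate at f = 8/10 with slerp weights a = sin((1−f)δ)/sin δ ≈ 0.249, b = sin(fδ)/sin δ ≈ 0.871.
p = a·p₁ + b·p₂ ≈ (0.831, -0.505, 0.233); φ = arcsin(p_z) ≈ 13.50°, λ = atan2(p_y, p_x) ≈ -31.29°.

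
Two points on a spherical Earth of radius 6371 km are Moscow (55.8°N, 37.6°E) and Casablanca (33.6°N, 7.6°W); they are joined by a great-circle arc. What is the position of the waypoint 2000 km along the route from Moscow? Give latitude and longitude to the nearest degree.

≈ (48°N, 12°E)

The haversine formula gives a central angle δ ≈ 0.664 rad (38.0°) between the endpoints. The total great-circle distance is δ·R ≈ 0.664 × 6371 ≈ 4230 km, so the target fraction is f = 2000/4230 ≈ 0.473.
Interpolate at f ≈ 0.473 with slerp weights a = sin((1−f)δ)/sin δ ≈ 0.556, b = sin(fδ)/sin δ ≈ 0.501.
p = a·p₁ + b·p₂ ≈ (0.662, 0.136, 0.738); φ = arcsin(p_z) ≈ 47.52°, λ = atan2(p_y, p_x) ≈ 11.59°.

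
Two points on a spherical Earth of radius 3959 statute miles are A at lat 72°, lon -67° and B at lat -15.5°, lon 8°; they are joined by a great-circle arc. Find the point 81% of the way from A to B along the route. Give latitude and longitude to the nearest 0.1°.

≈ lat 2.7°, lon 2.3°

Convert each endpoint to a unit vector on the sphere (x = cos φ cos λ, y = cos φ sin λ, z = sin φ).
The central angle between the endpoints is δ = arccos(p₁·p₂) ≈ 1.749 rad (100.2°).
Interpolate at f = 0.81 with slerp weights a = sin((1−f)δ)/sin δ ≈ 0.331, b = sin(fδ)/sin δ ≈ 1.004.
p = a·p₁ + b·p₂ ≈ (0.998, 0.040, 0.047); φ = arcsin(p_z) ≈ 2.69°, λ = atan2(p_y, p_x) ≈ 2.32°.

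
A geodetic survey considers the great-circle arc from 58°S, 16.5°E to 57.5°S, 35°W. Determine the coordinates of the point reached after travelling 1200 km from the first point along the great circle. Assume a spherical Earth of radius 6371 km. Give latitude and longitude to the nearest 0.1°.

≈ 60.3°S, 4.2°W

Convert each endpoint to a unit vector on the sphere (x = cos φ cos λ, y = cos φ sin λ, z = sin φ).
The central angle between the endpoints is δ = arccos(p₁·p₂) ≈ 0.468 rad (26.8°). The total great-circle distance is δ·R ≈ 0.468 × 6371 ≈ 2981 km, so the target fraction is f = 1200/2981 ≈ 0.402.
Interpolate at f ≈ 0.402 with slerp weights a = sin((1−f)δ)/sin δ ≈ 0.612, b = sin(fδ)/sin δ ≈ 0.415.
p = a·p₁ + b·p₂ ≈ (0.494, -0.036, -0.869); φ = arcsin(p_z) ≈ -60.34°, λ = atan2(p_y, p_x) ≈ -4.15°.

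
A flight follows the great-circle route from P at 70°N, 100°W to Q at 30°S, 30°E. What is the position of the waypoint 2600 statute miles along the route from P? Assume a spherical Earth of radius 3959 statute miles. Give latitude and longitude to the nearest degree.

The haversine formula gives a central angle δ ≈ 2.292 rad (131.3°) between the endpoints. The total great-circle distance is δ·R ≈ 2.292 × 3959 ≈ 9074 mi, so the target fraction is f = 2600/9074 ≈ 0.287.
Interpolate at f ≈ 0.287 with slerp weights a = sin((1−f)δ)/sin δ ≈ 1.329, b = sin(fδ)/sin δ ≈ 0.813.
p = a·p₁ + b·p₂ ≈ (0.531, -0.096, 0.842); φ = arcsin(p_z) ≈ 57.36°, λ = atan2(p_y, p_x) ≈ -10.20°.

≈ 57°N, 10°W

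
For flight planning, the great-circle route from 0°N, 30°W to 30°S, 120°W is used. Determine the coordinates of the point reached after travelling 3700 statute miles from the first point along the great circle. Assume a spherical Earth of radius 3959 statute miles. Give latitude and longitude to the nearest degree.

Convert each endpoint to a unit vector on the sphere (x = cos φ cos λ, y = cos φ sin λ, z = sin φ).
The central angle between the endpoints is δ = arccos(p₁·p₂) ≈ 1.571 rad (90.0°). The total great-circle distance is δ·R ≈ 1.571 × 3959 ≈ 6219 mi, so the target fraction is f = 3700/6219 ≈ 0.595.
Interpolate at f ≈ 0.595 with slerp weights a = sin((1−f)δ)/sin δ ≈ 0.594, b = sin(fδ)/sin δ ≈ 0.804.
p = a·p₁ + b·p₂ ≈ (0.166, -0.900, -0.402); φ = arcsin(p_z) ≈ -23.71°, λ = atan2(p_y, p_x) ≈ -79.54°.

≈ 24°S, 80°W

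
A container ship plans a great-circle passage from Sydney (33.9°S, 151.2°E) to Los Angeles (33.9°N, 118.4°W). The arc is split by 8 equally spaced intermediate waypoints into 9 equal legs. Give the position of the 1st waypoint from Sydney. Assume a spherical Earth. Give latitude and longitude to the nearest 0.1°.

≈ 27.5°S, 163.1°E

Write both endpoints as unit vectors p₁, p₂ with components (cos φ cos λ, cos φ sin λ, sin φ).
The central angle between the endpoints is δ = arccos(p₁·p₂) ≈ 1.892 rad (108.4°).
Interpolate at f = 1/9 with slerp weights a = sin((1−f)δ)/sin δ ≈ 1.047, b = sin(fδ)/sin δ ≈ 0.220.
p = a·p₁ + b·p₂ ≈ (-0.849, 0.258, -0.462); φ = arcsin(p_z) ≈ -27.49°, λ = atan2(p_y, p_x) ≈ 163.08°.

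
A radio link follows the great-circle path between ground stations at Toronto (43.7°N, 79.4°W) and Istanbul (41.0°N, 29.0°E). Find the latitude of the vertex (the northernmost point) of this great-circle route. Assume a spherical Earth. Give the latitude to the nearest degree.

≈ 57°N

The great circle lies in the plane with unit normal n̂ = (p₁ × p₂)/|p₁ × p₂|.
Here n̂_z ≈ +0.539; the vertex latitude is φ_max = arccos|n̂_z| ≈ 57.4°.
Check via Clairaut: cos φ_max = |cos φ₁| · sin C = cos(43.7°)·sin(48.3°) ≈ 0.539, again giving ≈ 57.4°.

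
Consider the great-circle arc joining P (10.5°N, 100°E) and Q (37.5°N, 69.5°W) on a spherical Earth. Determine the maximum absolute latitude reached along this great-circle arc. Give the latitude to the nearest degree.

≈ 79°N

The great circle lies in the plane with unit normal n̂ = (p₁ × p₂)/|p₁ × p₂|.
Here n̂_z ≈ -0.188; the vertex latitude is φ_max = arccos|n̂_z| ≈ 79.1°.
Check via Clairaut: cos φ_max = |cos φ₁| · sin C = cos(10.5°)·sin(11.0°) ≈ 0.188, again giving ≈ 79.1°.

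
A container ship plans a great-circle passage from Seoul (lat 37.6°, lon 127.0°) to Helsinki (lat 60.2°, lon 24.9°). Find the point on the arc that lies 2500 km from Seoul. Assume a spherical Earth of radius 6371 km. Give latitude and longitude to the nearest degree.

≈ lat 55°, lon 106°

Write both endpoints as unit vectors p₁, p₂ with components (cos φ cos λ, cos φ sin λ, sin φ).
The central angle between the endpoints is δ = arccos(p₁·p₂) ≈ 1.107 rad (63.5°). The total great-circle distance is δ·R ≈ 1.107 × 6371 ≈ 7056 km, so the target fraction is f = 2500/7056 ≈ 0.354.
Interpolate at f ≈ 0.354 with slerp weights a = sin((1−f)δ)/sin δ ≈ 0.733, b = sin(fδ)/sin δ ≈ 0.427.
p = a·p₁ + b·p₂ ≈ (-0.157, 0.553, 0.818); φ = arcsin(p_z) ≈ 54.90°, λ = atan2(p_y, p_x) ≈ 105.82°.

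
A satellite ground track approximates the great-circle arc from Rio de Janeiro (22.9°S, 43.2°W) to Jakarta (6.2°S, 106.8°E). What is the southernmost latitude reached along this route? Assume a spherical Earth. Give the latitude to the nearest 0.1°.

The great circle lies in the plane with unit normal n̂ = (p₁ × p₂)/|p₁ × p₂|.
Here n̂_z ≈ +0.694; the vertex latitude is φ_max = arccos|n̂_z| ≈ 46.1°.

≈ 46.1°S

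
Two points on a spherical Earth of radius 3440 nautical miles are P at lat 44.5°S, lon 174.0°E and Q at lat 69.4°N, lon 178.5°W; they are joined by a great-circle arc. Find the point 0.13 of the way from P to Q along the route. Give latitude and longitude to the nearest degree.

≈ lat 30°S, lon 175°E

Write both endpoints as unit vectors p₁, p₂ with components (cos φ cos λ, cos φ sin λ, sin φ).
The central angle between the endpoints is δ = arccos(p₁·p₂) ≈ 1.990 rad (114.0°).
Interpolate at f = 0.13 with slerp weights a = sin((1−f)δ)/sin δ ≈ 1.081, b = sin(fδ)/sin δ ≈ 0.280.
p = a·p₁ + b·p₂ ≈ (-0.865, 0.078, -0.495); φ = arcsin(p_z) ≈ -29.69°, λ = atan2(p_y, p_x) ≈ 174.85°.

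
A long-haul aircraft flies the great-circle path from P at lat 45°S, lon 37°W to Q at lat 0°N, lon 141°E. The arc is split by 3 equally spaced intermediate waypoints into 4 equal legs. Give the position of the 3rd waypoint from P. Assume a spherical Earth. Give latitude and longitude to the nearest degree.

≈ lat 34°S, lon 140°E

Write both endpoints as unit vectors p₁, p₂ with components (cos φ cos λ, cos φ sin λ, sin φ).
The central angle between the endpoints is δ = arccos(p₁·p₂) ≈ 2.356 rad (135.0°).
Interpolate at f = 3/4 with slerp weights a = sin((1−f)δ)/sin δ ≈ 0.785, b = sin(fδ)/sin δ ≈ 1.386.
p = a·p₁ + b·p₂ ≈ (-0.634, 0.538, -0.555); φ = arcsin(p_z) ≈ -33.72°, λ = atan2(p_y, p_x) ≈ 139.67°.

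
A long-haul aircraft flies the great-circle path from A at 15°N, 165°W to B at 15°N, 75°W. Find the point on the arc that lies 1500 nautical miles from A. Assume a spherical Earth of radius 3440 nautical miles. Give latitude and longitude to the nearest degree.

Write both endpoints as unit vectors p₁, p₂ with components (cos φ cos λ, cos φ sin λ, sin φ).
The central angle between the endpoints is δ = arccos(p₁·p₂) ≈ 1.504 rad (86.2°). The total great-circle distance is δ·R ≈ 1.504 × 3440 ≈ 5173 nmi, so the target fraction is f = 1500/5173 ≈ 0.290.
Interpolate at f ≈ 0.290 with slerp weights a = sin((1−f)δ)/sin δ ≈ 0.878, b = sin(fδ)/sin δ ≈ 0.423.
p = a·p₁ + b·p₂ ≈ (-0.713, -0.614, 0.337); φ = arcsin(p_z) ≈ 19.68°, λ = atan2(p_y, p_x) ≈ -139.26°.

≈ 20°N, 139°W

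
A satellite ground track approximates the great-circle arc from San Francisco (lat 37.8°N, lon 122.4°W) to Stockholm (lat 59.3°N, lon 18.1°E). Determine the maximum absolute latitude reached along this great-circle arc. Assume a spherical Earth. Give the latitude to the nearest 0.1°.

≈ 74.8°N

The great circle lies in the plane with unit normal n̂ = (p₁ × p₂)/|p₁ × p₂|.
Here n̂_z ≈ +0.263; the vertex latitude is φ_max = arccos|n̂_z| ≈ 74.8°.
Check via Clairaut: cos φ_max = |cos φ₁| · sin C = cos(37.8°)·sin(19.4°) ≈ 0.263, again giving ≈ 74.8°.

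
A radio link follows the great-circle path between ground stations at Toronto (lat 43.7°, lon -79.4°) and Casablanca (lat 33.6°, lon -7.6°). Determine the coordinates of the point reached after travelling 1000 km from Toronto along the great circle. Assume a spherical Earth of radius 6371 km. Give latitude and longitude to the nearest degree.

Convert each endpoint to a unit vector on the sphere (x = cos φ cos λ, y = cos φ sin λ, z = sin φ).
The central angle between the endpoints is δ = arccos(p₁·p₂) ≈ 0.964 rad (55.2°). The total great-circle distance is δ·R ≈ 0.964 × 6371 ≈ 6140 km, so the target fraction is f = 1000/6140 ≈ 0.163.
Interpolate at f ≈ 0.163 with slerp weights a = sin((1−f)δ)/sin δ ≈ 0.879, b = sin(fδ)/sin δ ≈ 0.190.
p = a·p₁ + b·p₂ ≈ (0.274, -0.646, 0.713); φ = arcsin(p_z) ≈ 45.46°, λ = atan2(p_y, p_x) ≈ -67.00°.

≈ lat 45°, lon -67°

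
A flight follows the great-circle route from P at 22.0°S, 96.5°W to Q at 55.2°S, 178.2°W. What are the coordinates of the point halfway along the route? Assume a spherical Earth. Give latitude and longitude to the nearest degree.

≈ 46°S, 126°W

The haversine formula gives a central angle δ ≈ 1.177 rad (67.4°) between the endpoints.
Interpolate at f = 1/2 with slerp weights a = sin((1−f)δ)/sin δ ≈ 0.601, b = sin(fδ)/sin δ ≈ 0.601.
p = a·p₁ + b·p₂ ≈ (-0.406, -0.564, -0.719); φ = arcsin(p_z) ≈ -45.95°, λ = atan2(p_y, p_x) ≈ -125.72°.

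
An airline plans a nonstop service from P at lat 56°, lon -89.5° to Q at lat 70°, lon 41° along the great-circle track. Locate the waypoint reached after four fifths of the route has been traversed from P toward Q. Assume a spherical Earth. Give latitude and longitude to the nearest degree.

The haversine formula gives a central angle δ ≈ 0.857 rad (49.1°) between the endpoints.
Interpolate at f = 4/5 with slerp weights a = sin((1−f)δ)/sin δ ≈ 0.226, b = sin(fδ)/sin δ ≈ 0.838.
p = a·p₁ + b·p₂ ≈ (0.217, 0.062, 0.974); φ = arcsin(p_z) ≈ 76.94°, λ = atan2(p_y, p_x) ≈ 15.87°.

≈ lat 77°, lon 16°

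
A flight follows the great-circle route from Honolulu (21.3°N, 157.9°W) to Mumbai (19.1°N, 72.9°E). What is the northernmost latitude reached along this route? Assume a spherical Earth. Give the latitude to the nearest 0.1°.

≈ 40.6°N

The great circle lies in the plane with unit normal n̂ = (p₁ × p₂)/|p₁ × p₂|.
Here n̂_z ≈ -0.759; the vertex latitude is φ_max = arccos|n̂_z| ≈ 40.6°.
Check via Clairaut: cos φ_max = |cos φ₁| · sin C = cos(21.3°)·sin(54.5°) ≈ 0.759, again giving ≈ 40.6°.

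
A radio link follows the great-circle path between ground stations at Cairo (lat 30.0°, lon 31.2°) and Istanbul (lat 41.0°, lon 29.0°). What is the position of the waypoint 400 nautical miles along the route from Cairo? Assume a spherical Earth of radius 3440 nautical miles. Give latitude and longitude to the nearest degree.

The haversine formula gives a central angle δ ≈ 0.194 rad (11.1°) between the endpoints. The total great-circle distance is δ·R ≈ 0.194 × 3440 ≈ 669 nmi, so the target fraction is f = 400/669 ≈ 0.598.
Interpolate at f ≈ 0.598 with slerp weights a = sin((1−f)δ)/sin δ ≈ 0.404, b = sin(fδ)/sin δ ≈ 0.600.
p = a·p₁ + b·p₂ ≈ (0.696, 0.401, 0.596); φ = arcsin(p_z) ≈ 36.58°, λ = atan2(p_y, p_x) ≈ 29.96°.

≈ lat 37°, lon 30°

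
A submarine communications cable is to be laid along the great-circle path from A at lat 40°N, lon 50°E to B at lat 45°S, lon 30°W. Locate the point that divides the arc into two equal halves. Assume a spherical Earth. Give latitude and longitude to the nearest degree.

From cos δ = sin φ₁ sin φ₂ + cos φ₁ cos φ₂ cos Δλ, the central angle is δ ≈ 1.940 rad (111.1°).
Interpolate at f = 1/2 with slerp weights a = sin((1−f)δ)/sin δ ≈ 0.884, b = sin(fδ)/sin δ ≈ 0.884.
p = a·p₁ + b·p₂ ≈ (0.977, 0.206, -0.057); φ = arcsin(p_z) ≈ -3.26°, λ = atan2(p_y, p_x) ≈ 11.92°.

≈ lat 3°S, lon 12°E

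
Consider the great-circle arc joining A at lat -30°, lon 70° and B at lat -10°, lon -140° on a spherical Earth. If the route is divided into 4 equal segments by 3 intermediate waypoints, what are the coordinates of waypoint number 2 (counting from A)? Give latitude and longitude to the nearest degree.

Convert each endpoint to a unit vector on the sphere (x = cos φ cos λ, y = cos φ sin λ, z = sin φ).
The central angle between the endpoints is δ = arccos(p₁·p₂) ≈ 2.281 rad (130.7°).
Interpolate at f = 2/4 with slerp weights a = sin((1−f)δ)/sin δ ≈ 1.198, b = sin(fδ)/sin δ ≈ 1.198.
p = a·p₁ + b·p₂ ≈ (-0.549, 0.217, -0.807); φ = arcsin(p_z) ≈ -53.83°, λ = atan2(p_y, p_x) ≈ 158.47°.

≈ lat -54°, lon 158°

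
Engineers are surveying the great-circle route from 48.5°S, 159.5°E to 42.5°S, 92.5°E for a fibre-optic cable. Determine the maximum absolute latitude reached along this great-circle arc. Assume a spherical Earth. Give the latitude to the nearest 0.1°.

≈ 51.2°S

The great circle lies in the plane with unit normal n̂ = (p₁ × p₂)/|p₁ × p₂|.
Here n̂_z ≈ -0.627; the vertex latitude is φ_max = arccos|n̂_z| ≈ 51.2°.
Check via Clairaut: cos φ_max = |cos φ₁| · sin C = cos(48.5°)·sin(108.9°) ≈ 0.627, again giving ≈ 51.2°.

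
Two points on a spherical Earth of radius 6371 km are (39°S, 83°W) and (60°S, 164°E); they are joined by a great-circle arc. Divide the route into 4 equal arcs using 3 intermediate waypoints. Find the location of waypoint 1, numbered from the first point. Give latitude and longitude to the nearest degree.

Convert each endpoint to a unit vector on the sphere (x = cos φ cos λ, y = cos φ sin λ, z = sin φ).
The central angle between the endpoints is δ = arccos(p₁·p₂) ≈ 1.167 rad (66.8°).
Interpolate at f = 1/4 with slerp weights a = sin((1−f)δ)/sin δ ≈ 0.835, b = sin(fδ)/sin δ ≈ 0.313.
p = a·p₁ + b·p₂ ≈ (-0.071, -0.601, -0.796); φ = arcsin(p_z) ≈ -52.77°, λ = atan2(p_y, p_x) ≈ -96.76°.

≈ (53°S, 97°W)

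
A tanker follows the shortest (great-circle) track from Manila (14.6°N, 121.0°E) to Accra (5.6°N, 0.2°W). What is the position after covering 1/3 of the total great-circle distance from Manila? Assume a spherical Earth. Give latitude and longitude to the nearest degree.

The haversine formula gives a central angle δ ≈ 2.065 rad (118.3°) between the endpoints.
Interpolate at f = 1/3 with slerp weights a = sin((1−f)δ)/sin δ ≈ 1.115, b = sin(fδ)/sin δ ≈ 0.722.
p = a·p₁ + b·p₂ ≈ (0.163, 0.922, 0.351); φ = arcsin(p_z) ≈ 20.57°, λ = atan2(p_y, p_x) ≈ 80.00°.

≈ (21°N, 80°E)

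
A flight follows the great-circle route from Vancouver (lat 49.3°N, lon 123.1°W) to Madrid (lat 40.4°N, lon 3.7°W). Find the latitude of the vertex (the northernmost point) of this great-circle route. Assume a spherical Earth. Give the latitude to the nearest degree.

≈ 63°N

The great circle lies in the plane with unit normal n̂ = (p₁ × p₂)/|p₁ × p₂|.
Here n̂_z ≈ +0.447; the vertex latitude is φ_max = arccos|n̂_z| ≈ 63.5°.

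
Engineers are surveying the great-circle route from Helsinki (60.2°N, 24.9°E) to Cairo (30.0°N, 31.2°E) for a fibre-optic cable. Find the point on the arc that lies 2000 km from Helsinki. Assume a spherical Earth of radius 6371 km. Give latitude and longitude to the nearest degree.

≈ (42°N, 29°E)

Write both endpoints as unit vectors p₁, p₂ with components (cos φ cos λ, cos φ sin λ, sin φ).
The central angle between the endpoints is δ = arccos(p₁·p₂) ≈ 0.532 rad (30.5°). The total great-circle distance is δ·R ≈ 0.532 × 6371 ≈ 3391 km, so the target fraction is f = 2000/3391 ≈ 0.590.
Interpolate at f ≈ 0.590 with slerp weights a = sin((1−f)δ)/sin δ ≈ 0.427, b = sin(fδ)/sin δ ≈ 0.609.
p = a·p₁ + b·p₂ ≈ (0.643, 0.362, 0.675); φ = arcsin(p_z) ≈ 42.42°, λ = atan2(p_y, p_x) ≈ 29.39°.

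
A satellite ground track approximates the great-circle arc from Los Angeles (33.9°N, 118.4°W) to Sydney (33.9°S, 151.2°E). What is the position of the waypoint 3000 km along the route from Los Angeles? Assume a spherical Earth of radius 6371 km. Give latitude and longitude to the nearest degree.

≈ (18°N, 143°W)

Convert each endpoint to a unit vector on the sphere (x = cos φ cos λ, y = cos φ sin λ, z = sin φ).
The central angle between the endpoints is δ = arccos(p₁·p₂) ≈ 1.892 rad (108.4°). The total great-circle distance is δ·R ≈ 1.892 × 6371 ≈ 12055 km, so the target fraction is f = 3000/12055 ≈ 0.249.
Interpolate at f ≈ 0.249 with slerp weights a = sin((1−f)δ)/sin δ ≈ 1.042, b = sin(fδ)/sin δ ≈ 0.478.
p = a·p₁ + b·p₂ ≈ (-0.759, -0.570, 0.315); φ = arcsin(p_z) ≈ 18.34°, λ = atan2(p_y, p_x) ≈ -143.11°.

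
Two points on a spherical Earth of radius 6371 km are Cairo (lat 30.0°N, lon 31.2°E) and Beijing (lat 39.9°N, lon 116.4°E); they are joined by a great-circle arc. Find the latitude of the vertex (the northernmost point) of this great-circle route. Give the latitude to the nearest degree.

The great circle lies in the plane with unit normal n̂ = (p₁ × p₂)/|p₁ × p₂|.
Here n̂_z ≈ +0.715; the vertex latitude is φ_max = arccos|n̂_z| ≈ 44.4°.
Check via Clairaut: cos φ_max = |cos φ₁| · sin C = cos(30.0°)·sin(55.6°) ≈ 0.715, again giving ≈ 44.4°.

≈ 44°N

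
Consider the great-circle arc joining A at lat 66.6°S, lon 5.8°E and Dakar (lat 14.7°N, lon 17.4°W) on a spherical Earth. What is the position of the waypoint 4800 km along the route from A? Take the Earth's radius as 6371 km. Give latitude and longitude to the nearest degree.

≈ lat 25°S, lon 11°W

Write both endpoints as unit vectors p₁, p₂ with components (cos φ cos λ, cos φ sin λ, sin φ).
The central angle between the endpoints is δ = arccos(p₁·p₂) ≈ 1.450 rad (83.1°). The total great-circle distance is δ·R ≈ 1.450 × 6371 ≈ 9240 km, so the target fraction is f = 4800/9240 ≈ 0.519.
Interpolate at f ≈ 0.519 with slerp weights a = sin((1−f)δ)/sin δ ≈ 0.647, b = sin(fδ)/sin δ ≈ 0.689.
p = a·p₁ + b·p₂ ≈ (0.892, -0.173, -0.418); φ = arcsin(p_z) ≈ -24.74°, λ = atan2(p_y, p_x) ≈ -11.01°.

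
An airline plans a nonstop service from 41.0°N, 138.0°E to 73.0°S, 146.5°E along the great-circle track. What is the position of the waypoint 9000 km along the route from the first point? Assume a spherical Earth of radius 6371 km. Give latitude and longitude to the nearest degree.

≈ 40°S, 141°E

Write both endpoints as unit vectors p₁, p₂ with components (cos φ cos λ, cos φ sin λ, sin φ).
The central angle between the endpoints is δ = arccos(p₁·p₂) ≈ 1.992 rad (114.2°). The total great-circle distance is δ·R ≈ 1.992 × 6371 ≈ 12693 km, so the target fraction is f = 9000/12693 ≈ 0.709.
Interpolate at f ≈ 0.709 with slerp weights a = sin((1−f)δ)/sin δ ≈ 0.600, b = sin(fδ)/sin δ ≈ 1.082.
p = a·p₁ + b·p₂ ≈ (-0.601, 0.478, -0.641); φ = arcsin(p_z) ≈ -39.88°, λ = atan2(p_y, p_x) ≈ 141.49°.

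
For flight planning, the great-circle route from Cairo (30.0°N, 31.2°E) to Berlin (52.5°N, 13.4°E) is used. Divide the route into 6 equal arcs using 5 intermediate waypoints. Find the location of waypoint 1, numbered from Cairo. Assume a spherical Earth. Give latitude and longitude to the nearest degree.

≈ 34°N, 29°E

Convert each endpoint to a unit vector on the sphere (x = cos φ cos λ, y = cos φ sin λ, z = sin φ).
The central angle between the endpoints is δ = arccos(p₁·p₂) ≈ 0.454 rad (26.0°).
Interpolate at f = 1/6 with slerp weights a = sin((1−f)δ)/sin δ ≈ 0.842, b = sin(fδ)/sin δ ≈ 0.172.
p = a·p₁ + b·p₂ ≈ (0.726, 0.402, 0.558); φ = arcsin(p_z) ≈ 33.91°, λ = atan2(p_y, p_x) ≈ 28.98°.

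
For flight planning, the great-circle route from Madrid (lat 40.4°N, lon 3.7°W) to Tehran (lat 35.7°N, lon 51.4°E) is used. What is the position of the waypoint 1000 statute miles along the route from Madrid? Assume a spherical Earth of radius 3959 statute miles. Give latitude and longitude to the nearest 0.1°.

Convert each endpoint to a unit vector on the sphere (x = cos φ cos λ, y = cos φ sin λ, z = sin φ).
The central angle between the endpoints is δ = arccos(p₁·p₂) ≈ 0.749 rad (42.9°). The total great-circle distance is δ·R ≈ 0.749 × 3959 ≈ 2967 mi, so the target fraction is f = 1000/2967 ≈ 0.337.
Interpolate at f ≈ 0.337 with slerp weights a = sin((1−f)δ)/sin δ ≈ 0.700, b = sin(fδ)/sin δ ≈ 0.367.
p = a·p₁ + b·p₂ ≈ (0.718, 0.198, 0.668); φ = arcsin(p_z) ≈ 41.88°, λ = atan2(p_y, p_x) ≈ 15.46°.

≈ lat 41.9°N, lon 15.5°E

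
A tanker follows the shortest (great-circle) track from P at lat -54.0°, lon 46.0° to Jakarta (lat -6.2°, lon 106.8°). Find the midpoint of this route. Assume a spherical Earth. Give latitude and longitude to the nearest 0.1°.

≈ lat -33.6°, lon 85.0°

Write both endpoints as unit vectors p₁, p₂ with components (cos φ cos λ, cos φ sin λ, sin φ).
The central angle between the endpoints is δ = arccos(p₁·p₂) ≈ 1.189 rad (68.1°).
Interpolate at f = 1/2 with slerp weights a = sin((1−f)δ)/sin δ ≈ 0.604, b = sin(fδ)/sin δ ≈ 0.604.
p = a·p₁ + b·p₂ ≈ (0.073, 0.830, -0.553); φ = arcsin(p_z) ≈ -33.61°, λ = atan2(p_y, p_x) ≈ 84.97°.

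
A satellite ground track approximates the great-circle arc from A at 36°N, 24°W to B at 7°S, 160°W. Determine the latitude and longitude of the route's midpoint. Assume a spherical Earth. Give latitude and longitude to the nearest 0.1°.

From cos δ = sin φ₁ sin φ₂ + cos φ₁ cos φ₂ cos Δλ, the central angle is δ ≈ 2.277 rad (130.5°).
Interpolate at f = 1/2 with slerp weights a = sin((1−f)δ)/sin δ ≈ 1.194, b = sin(fδ)/sin δ ≈ 1.194.
p = a·p₁ + b·p₂ ≈ (-0.231, -0.798, 0.556); φ = arcsin(p_z) ≈ 33.80°, λ = atan2(p_y, p_x) ≈ -106.15°.

≈ 33.8°N, 106.2°W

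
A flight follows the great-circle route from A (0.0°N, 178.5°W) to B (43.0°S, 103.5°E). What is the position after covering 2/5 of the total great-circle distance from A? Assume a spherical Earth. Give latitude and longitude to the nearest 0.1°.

≈ (21.8°S, 156.7°E)

The haversine formula gives a central angle δ ≈ 1.418 rad (81.3°) between the endpoints.
Interpolate at f = 2/5 with slerp weights a = sin((1−f)δ)/sin δ ≈ 0.761, b = sin(fδ)/sin δ ≈ 0.544.
p = a·p₁ + b·p₂ ≈ (-0.853, 0.367, -0.371); φ = arcsin(p_z) ≈ -21.76°, λ = atan2(p_y, p_x) ≈ 156.74°.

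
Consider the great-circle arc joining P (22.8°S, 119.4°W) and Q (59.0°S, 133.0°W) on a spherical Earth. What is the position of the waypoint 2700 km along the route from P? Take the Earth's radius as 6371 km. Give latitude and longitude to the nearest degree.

≈ (46°S, 126°W)

Write both endpoints as unit vectors p₁, p₂ with components (cos φ cos λ, cos φ sin λ, sin φ).
The central angle between the endpoints is δ = arccos(p₁·p₂) ≈ 0.654 rad (37.5°). The total great-circle distance is δ·R ≈ 0.654 × 6371 ≈ 4167 km, so the target fraction is f = 2700/4167 ≈ 0.648.
Interpolate at f ≈ 0.648 with slerp weights a = sin((1−f)δ)/sin δ ≈ 0.375, b = sin(fδ)/sin δ ≈ 0.676.
p = a·p₁ + b·p₂ ≈ (-0.407, -0.556, -0.725); φ = arcsin(p_z) ≈ -46.45°, λ = atan2(p_y, p_x) ≈ -126.22°.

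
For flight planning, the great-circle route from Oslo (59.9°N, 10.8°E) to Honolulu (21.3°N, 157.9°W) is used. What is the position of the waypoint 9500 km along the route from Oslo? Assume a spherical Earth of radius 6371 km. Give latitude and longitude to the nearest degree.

≈ 34°N, 156°W

The haversine formula gives a central angle δ ≈ 1.715 rad (98.3°) between the endpoints. The total great-circle distance is δ·R ≈ 1.715 × 6371 ≈ 10928 km, so the target fraction is f = 9500/10928 ≈ 0.869.
Interpolate at f ≈ 0.869 with slerp weights a = sin((1−f)δ)/sin δ ≈ 0.225, b = sin(fδ)/sin δ ≈ 1.007.
p = a·p₁ + b·p₂ ≈ (-0.759, -0.332, 0.560); φ = arcsin(p_z) ≈ 34.07°, λ = atan2(p_y, p_x) ≈ -156.37°.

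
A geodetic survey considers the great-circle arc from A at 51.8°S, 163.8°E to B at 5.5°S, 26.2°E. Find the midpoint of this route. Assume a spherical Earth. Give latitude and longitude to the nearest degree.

Convert each endpoint to a unit vector on the sphere (x = cos φ cos λ, y = cos φ sin λ, z = sin φ).
The central angle between the endpoints is δ = arccos(p₁·p₂) ≈ 1.960 rad (112.3°).
Interpolate at f = 1/2 with slerp weights a = sin((1−f)δ)/sin δ ≈ 0.897, b = sin(fδ)/sin δ ≈ 0.897.
p = a·p₁ + b·p₂ ≈ (0.269, 0.549, -0.791); φ = arcsin(p_z) ≈ -52.31°, λ = atan2(p_y, p_x) ≈ 63.94°.

≈ 52°S, 64°E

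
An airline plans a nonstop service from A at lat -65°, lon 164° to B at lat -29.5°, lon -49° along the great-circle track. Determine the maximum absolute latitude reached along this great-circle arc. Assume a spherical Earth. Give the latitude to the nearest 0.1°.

The great circle lies in the plane with unit normal n̂ = (p₁ × p₂)/|p₁ × p₂|.
Here n̂_z ≈ +0.202; the vertex latitude is φ_max = arccos|n̂_z| ≈ 78.3°.
Check via Clairaut: cos φ_max = |cos φ₁| · sin C = cos(65.0°)·sin(151.4°) ≈ 0.202, again giving ≈ 78.3°.

≈ -78.3°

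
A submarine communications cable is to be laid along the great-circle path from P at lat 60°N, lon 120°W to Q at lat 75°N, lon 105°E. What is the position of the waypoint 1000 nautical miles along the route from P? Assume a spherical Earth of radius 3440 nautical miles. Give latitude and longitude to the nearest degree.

≈ lat 75°N, lon 138°W

Write both endpoints as unit vectors p₁, p₂ with components (cos φ cos λ, cos φ sin λ, sin φ).
The central angle between the endpoints is δ = arccos(p₁·p₂) ≈ 0.730 rad (41.8°). The total great-circle distance is δ·R ≈ 0.730 × 3440 ≈ 2512 nmi, so the target fraction is f = 1000/2512 ≈ 0.398.
Interpolate at f ≈ 0.398 with slerp weights a = sin((1−f)δ)/sin δ ≈ 0.638, b = sin(fδ)/sin δ ≈ 0.430.
p = a·p₁ + b·p₂ ≈ (-0.188, -0.169, 0.968); φ = arcsin(p_z) ≈ 75.35°, λ = atan2(p_y, p_x) ≈ -138.12°.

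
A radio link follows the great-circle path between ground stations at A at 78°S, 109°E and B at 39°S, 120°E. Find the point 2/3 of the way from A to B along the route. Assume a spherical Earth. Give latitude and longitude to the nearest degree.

≈ 52°S, 119°E

Write both endpoints as unit vectors p₁, p₂ with components (cos φ cos λ, cos φ sin λ, sin φ).
The central angle between the endpoints is δ = arccos(p₁·p₂) ≈ 0.685 rad (39.3°).
Interpolate at f = 2/3 with slerp weights a = sin((1−f)δ)/sin δ ≈ 0.358, b = sin(fδ)/sin δ ≈ 0.697.
p = a·p₁ + b·p₂ ≈ (-0.295, 0.539, -0.789); φ = arcsin(p_z) ≈ -52.06°, λ = atan2(p_y, p_x) ≈ 118.68°.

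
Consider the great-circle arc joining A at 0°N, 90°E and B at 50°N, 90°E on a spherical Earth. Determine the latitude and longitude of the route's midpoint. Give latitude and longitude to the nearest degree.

Convert each endpoint to a unit vector on the sphere (x = cos φ cos λ, y = cos φ sin λ, z = sin φ).
The central angle between the endpoints is δ = arccos(p₁·p₂) ≈ 0.873 rad (50.0°).
Interpolate at f = 1/2 with slerp weights a = sin((1−f)δ)/sin δ ≈ 0.552, b = sin(fδ)/sin δ ≈ 0.552.
p = a·p₁ + b·p₂ ≈ (0.000, 0.906, 0.423); φ = arcsin(p_z) ≈ 25.00°, λ = atan2(p_y, p_x) ≈ 90.00°.

≈ 25°N, 90°E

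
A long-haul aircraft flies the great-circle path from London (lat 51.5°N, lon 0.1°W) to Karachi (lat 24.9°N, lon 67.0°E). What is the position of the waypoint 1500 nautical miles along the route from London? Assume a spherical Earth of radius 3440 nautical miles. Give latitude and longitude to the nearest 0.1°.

≈ lat 44.8°N, lon 36.4°E

The haversine formula gives a central angle δ ≈ 0.989 rad (56.7°) between the endpoints. The total great-circle distance is δ·R ≈ 0.989 × 3440 ≈ 3403 nmi, so the target fraction is f = 1500/3403 ≈ 0.441.
Interpolate at f ≈ 0.441 with slerp weights a = sin((1−f)δ)/sin δ ≈ 0.629, b = sin(fδ)/sin δ ≈ 0.505.
p = a·p₁ + b·p₂ ≈ (0.571, 0.421, 0.705); φ = arcsin(p_z) ≈ 44.82°, λ = atan2(p_y, p_x) ≈ 36.44°.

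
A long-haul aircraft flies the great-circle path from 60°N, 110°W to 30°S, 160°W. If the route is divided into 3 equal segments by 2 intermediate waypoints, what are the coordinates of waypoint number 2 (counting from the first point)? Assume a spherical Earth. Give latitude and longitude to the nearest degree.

The haversine formula gives a central angle δ ≈ 1.726 rad (98.9°) between the endpoints.
Interpolate at f = 2/3 with slerp weights a = sin((1−f)δ)/sin δ ≈ 0.551, b = sin(fδ)/sin δ ≈ 0.924.
p = a·p₁ + b·p₂ ≈ (-0.846, -0.533, 0.015); φ = arcsin(p_z) ≈ 0.85°, λ = atan2(p_y, p_x) ≈ -147.82°.

≈ 1°N, 148°W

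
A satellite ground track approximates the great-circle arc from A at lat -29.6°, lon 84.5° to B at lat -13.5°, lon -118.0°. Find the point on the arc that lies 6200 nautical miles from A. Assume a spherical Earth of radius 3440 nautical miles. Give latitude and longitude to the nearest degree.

Convert each endpoint to a unit vector on the sphere (x = cos φ cos λ, y = cos φ sin λ, z = sin φ).
The central angle between the endpoints is δ = arccos(p₁·p₂) ≈ 2.299 rad (131.7°). The total great-circle distance is δ·R ≈ 2.299 × 3440 ≈ 7910 nmi, so the target fraction is f = 6200/7910 ≈ 0.784.
Interpolate at f ≈ 0.784 with slerp weights a = sin((1−f)δ)/sin δ ≈ 0.639, b = sin(fδ)/sin δ ≈ 1.304.
p = a·p₁ + b·p₂ ≈ (-0.542, -0.567, -0.620); φ = arcsin(p_z) ≈ -38.33°, λ = atan2(p_y, p_x) ≈ -133.73°.

≈ lat -38°, lon -134°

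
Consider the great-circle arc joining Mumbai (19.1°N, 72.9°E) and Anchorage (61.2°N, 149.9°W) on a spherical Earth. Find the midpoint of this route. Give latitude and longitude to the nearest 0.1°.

≈ (60.7°N, 101.9°E)

Write both endpoints as unit vectors p₁, p₂ with components (cos φ cos λ, cos φ sin λ, sin φ).
The central angle between the endpoints is δ = arccos(p₁·p₂) ≈ 1.618 rad (92.7°).
Interpolate at f = 1/2 with slerp weights a = sin((1−f)δ)/sin δ ≈ 0.724, b = sin(fδ)/sin δ ≈ 0.724.
p = a·p₁ + b·p₂ ≈ (-0.101, 0.479, 0.872); φ = arcsin(p_z) ≈ 60.68°, λ = atan2(p_y, p_x) ≈ 101.86°.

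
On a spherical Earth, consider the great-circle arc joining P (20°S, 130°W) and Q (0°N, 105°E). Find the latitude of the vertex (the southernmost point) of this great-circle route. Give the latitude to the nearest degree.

≈ 24°S

The great circle lies in the plane with unit normal n̂ = (p₁ × p₂)/|p₁ × p₂|.
Here n̂_z ≈ -0.914; the vertex latitude is φ_max = arccos|n̂_z| ≈ 24.0°.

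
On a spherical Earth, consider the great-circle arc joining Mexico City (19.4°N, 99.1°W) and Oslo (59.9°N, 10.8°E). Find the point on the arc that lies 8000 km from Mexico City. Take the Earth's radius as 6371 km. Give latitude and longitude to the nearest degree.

≈ 63°N, 11°W

Write both endpoints as unit vectors p₁, p₂ with components (cos φ cos λ, cos φ sin λ, sin φ).
The central angle between the endpoints is δ = arccos(p₁·p₂) ≈ 1.444 rad (82.7°). The total great-circle distance is δ·R ≈ 1.444 × 6371 ≈ 9200 km, so the target fraction is f = 8000/9200 ≈ 0.870.
Interpolate at f ≈ 0.870 with slerp weights a = sin((1−f)δ)/sin δ ≈ 0.189, b = sin(fδ)/sin δ ≈ 0.958.
p = a·p₁ + b·p₂ ≈ (0.444, -0.086, 0.892); φ = arcsin(p_z) ≈ 63.12°, λ = atan2(p_y, p_x) ≈ -10.93°.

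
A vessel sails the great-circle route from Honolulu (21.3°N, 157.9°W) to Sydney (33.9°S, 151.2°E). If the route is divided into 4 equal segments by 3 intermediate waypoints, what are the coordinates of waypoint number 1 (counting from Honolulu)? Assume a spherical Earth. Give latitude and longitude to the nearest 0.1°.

≈ 7.3°N, 170.2°W

Convert each endpoint to a unit vector on the sphere (x = cos φ cos λ, y = cos φ sin λ, z = sin φ).
The central angle between the endpoints is δ = arccos(p₁·p₂) ≈ 1.282 rad (73.4°).
Interpolate at f = 1/4 with slerp weights a = sin((1−f)δ)/sin δ ≈ 0.855, b = sin(fδ)/sin δ ≈ 0.329.
p = a·p₁ + b·p₂ ≈ (-0.977, -0.168, 0.127); φ = arcsin(p_z) ≈ 7.32°, λ = atan2(p_y, p_x) ≈ -170.22°.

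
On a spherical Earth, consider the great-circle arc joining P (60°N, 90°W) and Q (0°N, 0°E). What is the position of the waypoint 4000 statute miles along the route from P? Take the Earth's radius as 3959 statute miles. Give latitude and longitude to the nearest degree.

From cos δ = sin φ₁ sin φ₂ + cos φ₁ cos φ₂ cos Δλ, the central angle is δ ≈ 1.571 rad (90.0°). The total great-circle distance is δ·R ≈ 1.571 × 3959 ≈ 6219 mi, so the target fraction is f = 4000/6219 ≈ 0.643.
Interpolate at f ≈ 0.643 with slerp weights a = sin((1−f)δ)/sin δ ≈ 0.532, b = sin(fδ)/sin δ ≈ 0.847.
p = a·p₁ + b·p₂ ≈ (0.847, -0.266, 0.460); φ = arcsin(p_z) ≈ 27.41°, λ = atan2(p_y, p_x) ≈ -17.42°.

≈ (27°N, 17°W)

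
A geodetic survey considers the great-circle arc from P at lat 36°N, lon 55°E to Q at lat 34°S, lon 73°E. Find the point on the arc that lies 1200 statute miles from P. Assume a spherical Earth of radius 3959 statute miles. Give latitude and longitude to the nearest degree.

≈ lat 19°N, lon 60°E

Convert each endpoint to a unit vector on the sphere (x = cos φ cos λ, y = cos φ sin λ, z = sin φ).
The central angle between the endpoints is δ = arccos(p₁·p₂) ≈ 1.256 rad (72.0°). The total great-circle distance is δ·R ≈ 1.256 × 3959 ≈ 4974 mi, so the target fraction is f = 1200/4974 ≈ 0.241.
Interpolate at f ≈ 0.241 with slerp weights a = sin((1−f)δ)/sin δ ≈ 0.857, b = sin(fδ)/sin δ ≈ 0.314.
p = a·p₁ + b·p₂ ≈ (0.474, 0.817, 0.328); φ = arcsin(p_z) ≈ 19.17°, λ = atan2(p_y, p_x) ≈ 59.88°.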